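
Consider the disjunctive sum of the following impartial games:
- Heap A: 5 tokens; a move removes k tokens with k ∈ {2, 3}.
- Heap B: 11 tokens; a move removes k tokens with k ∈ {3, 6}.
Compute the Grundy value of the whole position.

0

For heap A, compute g(0), g(1), … with moves {2, 3}:
k:     0  1  2  3  4  5
g(k):  0  0  1  1  2  0
So g(5) = 0.
Grundy values for heap B (subtraction set {3, 6}):
g(0) = mex{} = 0
g(1) = mex{} = 0
g(2) = mex{} = 0
g(3) = mex{0} = 1
g(4) = mex{0} = 1
g(5) = mex{0} = 1
g(6) = mex{0,1} = 2
g(7) = mex{0,1} = 2
g(8) = mex{0,1} = 2
g(9) = mex{1,2} = 0
g(10) = mex{1,2} = 0
g(11) = mex{1,2} = 0
So g(11) = 0.
The value of a disjunctive sum is the nim-sum of the parts.
Combined value = 0 XOR 0 = 0.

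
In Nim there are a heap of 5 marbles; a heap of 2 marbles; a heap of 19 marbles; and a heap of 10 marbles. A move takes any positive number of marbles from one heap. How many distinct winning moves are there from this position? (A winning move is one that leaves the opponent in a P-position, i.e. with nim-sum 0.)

Compute the nim-sum pairwise:
5 ^ 2 = 7
7 ^ 19 = 20
20 ^ 10 = 30
The overall nim-sum is X = 30. A heap of size p has a winning move iff p XOR X < p (reduce it to p XOR X).
  5: 5 XOR 30 = 27 ≥ 5 — no move.
  2: 2 XOR 30 = 28 ≥ 2 — no move.
  19: 19 XOR 30 = 13 < 19 — winning move (to 13).
  10: 10 XOR 30 = 20 ≥ 10 — no move.
That gives 1 winning move.

1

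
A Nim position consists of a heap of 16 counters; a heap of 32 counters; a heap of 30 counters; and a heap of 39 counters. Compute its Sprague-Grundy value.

Bitwise XOR of the heap sizes:
  010000  (16)
  100000  (32)
  011110  (30)
  100111  (39)
  ------
  001001  (9)

9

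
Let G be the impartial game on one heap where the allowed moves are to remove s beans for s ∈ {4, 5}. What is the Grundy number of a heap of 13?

1

Compute g(0), g(1), … for moves {4, 5}:
g(0) = mex{} = 0
g(1) = mex{} = 0
g(2) = mex{} = 0
g(3) = mex{} = 0
g(4) = mex{0} = 1
g(5) = mex{0} = 1
g(6) = mex{0} = 1
g(7) = mex{0} = 1
g(8) = mex{0,1} = 2
g(9) = mex{1} = 0
g(10) = mex{1} = 0
g(11) = mex{1} = 0
g(12) = mex{1,2} = 0
g(13) = mex{0,2} = 1
So g(13) = 1.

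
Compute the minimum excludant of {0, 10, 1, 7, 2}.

3

The values 0, 1, 2 are all present; 3 is the first non-negative integer missing from the set.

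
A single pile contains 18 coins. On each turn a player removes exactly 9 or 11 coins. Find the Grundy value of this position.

Build the Grundy sequence with g(k) = mex{g(k−s) : s ∈ {9, 11}, s ≤ k}:
k:     0  1  2  3  4  5  6  7  8  9 10 11 12 13 14 15 16 17 18
g(k):  0  0  0  0  0  0  0  0  0  1  1  1  1  1  1  1  1  1  2
So g(18) = 2.

2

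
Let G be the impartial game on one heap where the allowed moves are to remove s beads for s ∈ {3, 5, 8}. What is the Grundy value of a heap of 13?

0

Build the Grundy sequence with g(k) = mex{g(k−s) : s ∈ {3, 5, 8}, s ≤ k}:
k:     0  1  2  3  4  5  6  7  8  9 10 11 12 13
g(k):  0  0  0  1  1  1  2  2  2  3  3  0  0  0
So g(13) = 0.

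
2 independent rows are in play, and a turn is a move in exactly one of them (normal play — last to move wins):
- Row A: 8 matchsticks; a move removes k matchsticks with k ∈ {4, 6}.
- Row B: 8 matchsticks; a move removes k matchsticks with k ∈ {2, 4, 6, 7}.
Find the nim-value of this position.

For row A, compute g(0), g(1), … with moves {4, 6}:
k:     0  1  2  3  4  5  6  7  8
g(k):  0  0  0  0  1  1  1  1  2
So g(8) = 2.
For row B, compute g(0), g(1), … with moves {2, 4, 6, 7}:
g(0) = mex{} = 0
g(1) = mex{} = 0
g(2) = mex{0} = 1
g(3) = mex{0} = 1
g(4) = mex{0,1} = 2
g(5) = mex{0,1} = 2
g(6) = mex{0,1,2} = 3
g(7) = mex{0,1,2} = 3
g(8) = mex{0,1,2,3} = 4
So g(8) = 4.
The value of a disjunctive sum is the nim-sum of the parts.
Combined value = 2 ⊕ 4 = 6.

6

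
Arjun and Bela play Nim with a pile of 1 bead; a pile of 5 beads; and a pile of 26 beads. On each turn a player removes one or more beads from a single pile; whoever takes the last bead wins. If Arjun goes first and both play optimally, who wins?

Arjun wins

Nim-sum: 1 ⊕ 5 ⊕ 26 = 30.
The nim-sum is 30 ≠ 0, so this is an N-position: the player to move can win; Arjun has a winning move.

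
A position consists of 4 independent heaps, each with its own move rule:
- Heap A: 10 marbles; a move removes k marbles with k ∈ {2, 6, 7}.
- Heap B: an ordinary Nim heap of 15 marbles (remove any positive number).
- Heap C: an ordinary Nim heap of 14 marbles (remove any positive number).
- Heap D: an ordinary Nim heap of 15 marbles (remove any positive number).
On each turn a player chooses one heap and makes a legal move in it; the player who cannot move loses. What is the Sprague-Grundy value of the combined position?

Grundy values for heap A (subtraction set {2, 6, 7}):
g(0) = mex{} = 0
g(1) = mex{} = 0
g(2) = mex{0} = 1
g(3) = mex{0} = 1
g(4) = mex{1} = 0
g(5) = mex{1} = 0
g(6) = mex{0} = 1
g(7) = mex{0} = 1
g(8) = mex{0,1} = 2
g(9) = mex{1} = 0
g(10) = mex{0,1,2} = 3
So g(10) = 3.
Heap B is a plain Nim heap of size 15, so its Grundy value is 15.
Heap C is a plain Nim heap of size 14, so its Grundy value is 14.
Heap D is a plain Nim heap of size 15, so its Grundy value is 15.
By the Sprague-Grundy theorem, the Grundy value of a sum of independent games is the XOR of the component values.
Combined value = 3 ⊕ 15 ⊕ 14 ⊕ 15 = 13.

13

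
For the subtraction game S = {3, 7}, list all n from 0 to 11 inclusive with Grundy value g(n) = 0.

0, 1, 2, 6, 10, 11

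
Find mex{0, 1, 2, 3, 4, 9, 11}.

5

The values 0, 1, 2, 3, 4 are all present; 5 is the first non-negative integer missing from the set.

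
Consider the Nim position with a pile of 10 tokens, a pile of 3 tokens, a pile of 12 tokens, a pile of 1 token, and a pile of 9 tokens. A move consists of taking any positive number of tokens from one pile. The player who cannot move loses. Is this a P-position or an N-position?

N-position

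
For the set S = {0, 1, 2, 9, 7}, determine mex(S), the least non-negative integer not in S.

The values 0, 1, 2 are all present; 3 is the first non-negative integer missing from the set.

3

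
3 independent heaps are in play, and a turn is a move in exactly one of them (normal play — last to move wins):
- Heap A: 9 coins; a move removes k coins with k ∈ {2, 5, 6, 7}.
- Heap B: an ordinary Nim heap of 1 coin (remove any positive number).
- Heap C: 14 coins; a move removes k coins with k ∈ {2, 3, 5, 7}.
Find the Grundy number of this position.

1

For heap A, compute g(0), g(1), … with moves {2, 5, 6, 7}:
k:     0  1  2  3  4  5  6  7  8  9
g(k):  0  0  1  1  0  2  1  3  2  2
So g(9) = 2.
Heap B is a plain Nim heap of size 1, so its Grundy value is 1.
Grundy values for heap C (subtraction set {2, 3, 5, 7}):
k:     0  1  2  3  4  5  6  7  8  9 10 11 12 13 14
g(k):  0  0  1  1  2  2  3  3  4  0  0  1  1  2  2
So g(14) = 2.
The value of a disjunctive sum is the nim-sum of the parts.
Combined value = 2 ⊕ 1 ⊕ 2 = 1.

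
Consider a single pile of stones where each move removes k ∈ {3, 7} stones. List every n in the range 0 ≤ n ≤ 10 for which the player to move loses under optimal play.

0, 1, 2, 6, 10

Compute g(0), g(1), … for moves {3, 7}:
k:     0  1  2  3  4  5  6  7  8  9 10
g(k):  0  0  0  1  1  1  0  2  2  1  0
The P-positions (g = 0) in 0..10 are 0, 1, 2, 6, 10.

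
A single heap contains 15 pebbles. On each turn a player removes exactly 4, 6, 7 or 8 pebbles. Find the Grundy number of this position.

0

Compute g(0), g(1), … for moves {4, 6, 7, 8}:
k:     0  1  2  3  4  5  6  7  8  9 10 11 12 13 14 15
g(k):  0  0  0  0  1  1  1  1  2  2  2  2  0  0  0  0
So g(15) = 0.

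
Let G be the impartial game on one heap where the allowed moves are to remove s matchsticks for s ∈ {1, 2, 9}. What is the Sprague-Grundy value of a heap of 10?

0

Compute g(0), g(1), … for moves {1, 2, 9}:
g(0) = mex{} = 0
g(1) = mex{0} = 1
g(2) = mex{0,1} = 2
g(3) = mex{1,2} = 0
g(4) = mex{0,2} = 1
g(5) = mex{0,1} = 2
g(6) = mex{1,2} = 0
g(7) = mex{0,2} = 1
g(8) = mex{0,1} = 2
g(9) = mex{0,1,2} = 3
g(10) = mex{1,2,3} = 0
So g(10) = 0.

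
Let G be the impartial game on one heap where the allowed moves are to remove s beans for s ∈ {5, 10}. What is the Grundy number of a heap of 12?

2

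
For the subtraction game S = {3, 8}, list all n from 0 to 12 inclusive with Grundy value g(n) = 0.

0, 1, 2, 6, 7, 11, 12

Compute g(0), g(1), … for moves {3, 8}:
k:     0  1  2  3  4  5  6  7  8  9 10 11 12
g(k):  0  0  0  1  1  1  0  0  2  1  1  0  0
The P-positions (g = 0) in 0..12 are 0, 1, 2, 6, 7, 11, 12.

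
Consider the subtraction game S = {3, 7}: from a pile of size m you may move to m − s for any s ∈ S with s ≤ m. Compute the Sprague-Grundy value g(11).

Grundy values for subtraction set {3, 7}:
k:     0  1  2  3  4  5  6  7  8  9 10 11
g(k):  0  0  0  1  1  1  0  2  2  1  0  0
So g(11) = 0.

0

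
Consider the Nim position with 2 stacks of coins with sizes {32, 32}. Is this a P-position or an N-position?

P-position

Write each in binary and XOR column by column:
  100000  (32)
  100000  (32)
  ------
  000000  (0)
The nim-sum is 0, so this is a P-position: the player to move is in a losing position under optimal play.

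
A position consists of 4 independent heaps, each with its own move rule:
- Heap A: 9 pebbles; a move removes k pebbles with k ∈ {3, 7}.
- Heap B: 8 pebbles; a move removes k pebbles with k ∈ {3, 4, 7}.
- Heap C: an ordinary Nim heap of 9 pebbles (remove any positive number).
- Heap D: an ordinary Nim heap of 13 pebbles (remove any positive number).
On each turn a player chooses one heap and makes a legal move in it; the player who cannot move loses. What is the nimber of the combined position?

7

Build the Grundy sequence for heap A with g(k) = mex{g(k−s) : s ∈ {3, 7}, s ≤ k}:
g(0) = mex{} = 0
g(1) = mex{} = 0
g(2) = mex{} = 0
g(3) = mex{0} = 1
g(4) = mex{0} = 1
g(5) = mex{0} = 1
g(6) = mex{1} = 0
g(7) = mex{0,1} = 2
g(8) = mex{0,1} = 2
g(9) = mex{0} = 1
So g(9) = 1.
For heap B, compute g(0), g(1), … with moves {3, 4, 7}:
g(0) = mex{} = 0
g(1) = mex{} = 0
g(2) = mex{} = 0
g(3) = mex{0} = 1
g(4) = mex{0} = 1
g(5) = mex{0} = 1
g(6) = mex{0,1} = 2
g(7) = mex{0,1} = 2
g(8) = mex{0,1} = 2
So g(8) = 2.
Heap C is a plain Nim heap of size 9, so its Grundy value is 9.
Heap D is a plain Nim heap of size 13, so its Grundy value is 13.
By the Sprague-Grundy theorem, the Grundy value of a sum of independent games is the XOR of the component values.
Combined value = 1 XOR 2 XOR 9 XOR 13 = 7.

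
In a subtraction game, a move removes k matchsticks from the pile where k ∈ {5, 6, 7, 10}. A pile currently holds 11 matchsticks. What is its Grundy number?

2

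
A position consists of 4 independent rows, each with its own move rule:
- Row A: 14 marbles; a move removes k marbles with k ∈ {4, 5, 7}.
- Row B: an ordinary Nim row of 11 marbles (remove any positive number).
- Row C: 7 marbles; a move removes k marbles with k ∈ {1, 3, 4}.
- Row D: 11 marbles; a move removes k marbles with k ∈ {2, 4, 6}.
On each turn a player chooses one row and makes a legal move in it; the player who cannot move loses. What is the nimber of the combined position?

Grundy values for row A (subtraction set {4, 5, 7}):
g(0) = mex{} = 0
g(1) = mex{} = 0
g(2) = mex{} = 0
g(3) = mex{} = 0
g(4) = mex{0} = 1
g(5) = mex{0} = 1
g(6) = mex{0} = 1
g(7) = mex{0} = 1
g(8) = mex{0,1} = 2
g(9) = mex{0,1} = 2
g(10) = mex{0,1} = 2
g(11) = mex{1} = 0
g(12) = mex{1,2} = 0
g(13) = mex{1,2} = 0
g(14) = mex{1,2} = 0
So g(14) = 0.
Row B is a plain Nim row of size 11, so its Grundy value is 11.
Build the Grundy sequence for row C with g(k) = mex{g(k−s) : s ∈ {1, 3, 4}, s ≤ k}:
k:     0  1  2  3  4  5  6  7
g(k):  0  1  0  1  2  3  2  0
So g(7) = 0.
Build the Grundy sequence for row D with g(k) = mex{g(k−s) : s ∈ {2, 4, 6}, s ≤ k}:
g(0) = mex{} = 0
g(1) = mex{} = 0
g(2) = mex{0} = 1
g(3) = mex{0} = 1
g(4) = mex{0,1} = 2
g(5) = mex{0,1} = 2
g(6) = mex{0,1,2} = 3
g(7) = mex{0,1,2} = 3
g(8) = mex{1,2,3} = 0
g(9) = mex{1,2,3} = 0
g(10) = mex{0,2,3} = 1
g(11) = mex{0,2,3} = 1
So g(11) = 1.
By the Sprague-Grundy theorem, the Grundy value of a sum of independent games is the XOR of the component values.
Combined value = 0 XOR 11 XOR 0 XOR 1 = 10.

10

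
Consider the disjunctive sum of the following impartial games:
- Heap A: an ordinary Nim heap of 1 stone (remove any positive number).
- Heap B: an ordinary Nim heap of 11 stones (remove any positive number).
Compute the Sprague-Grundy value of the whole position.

10

Heap A is a plain Nim heap of size 1, so its Grundy value is 1.
Heap B is a plain Nim heap of size 11, so its Grundy value is 11.
The value of a disjunctive sum is the nim-sum of the parts.
Combined value = 1 ⊕ 11 = 10.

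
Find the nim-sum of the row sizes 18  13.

Compute the nim-sum pairwise:
18 ^ 13 = 31

31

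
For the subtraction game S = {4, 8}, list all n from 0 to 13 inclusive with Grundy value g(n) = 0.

0, 1, 2, 3, 12, 13

Build the Grundy sequence with g(k) = mex{g(k−s) : s ∈ {4, 8}, s ≤ k}:
g(0) = mex{} = 0
g(1) = mex{} = 0
g(2) = mex{} = 0
g(3) = mex{} = 0
g(4) = mex{0} = 1
g(5) = mex{0} = 1
g(6) = mex{0} = 1
g(7) = mex{0} = 1
g(8) = mex{0,1} = 2
g(9) = mex{0,1} = 2
g(10) = mex{0,1} = 2
g(11) = mex{0,1} = 2
g(12) = mex{1,2} = 0
g(13) = mex{1,2} = 0
The P-positions (g = 0) in 0..13 are 0, 1, 2, 3, 12, 13.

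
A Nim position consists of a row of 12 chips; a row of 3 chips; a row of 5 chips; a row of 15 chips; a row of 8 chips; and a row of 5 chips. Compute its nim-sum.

8

Compute the nim-sum pairwise:
12 ^ 3 = 15
15 ^ 5 = 10
10 ^ 15 = 5
5 ^ 8 = 13
13 ^ 5 = 8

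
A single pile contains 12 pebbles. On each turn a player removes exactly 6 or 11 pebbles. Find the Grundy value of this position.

Compute g(0), g(1), … for moves {6, 11}:
g(0) = mex{} = 0
g(1) = mex{} = 0
g(2) = mex{} = 0
g(3) = mex{} = 0
g(4) = mex{} = 0
g(5) = mex{} = 0
g(6) = mex{0} = 1
g(7) = mex{0} = 1
g(8) = mex{0} = 1
g(9) = mex{0} = 1
g(10) = mex{0} = 1
g(11) = mex{0} = 1
g(12) = mex{0,1} = 2
So g(12) = 2.

2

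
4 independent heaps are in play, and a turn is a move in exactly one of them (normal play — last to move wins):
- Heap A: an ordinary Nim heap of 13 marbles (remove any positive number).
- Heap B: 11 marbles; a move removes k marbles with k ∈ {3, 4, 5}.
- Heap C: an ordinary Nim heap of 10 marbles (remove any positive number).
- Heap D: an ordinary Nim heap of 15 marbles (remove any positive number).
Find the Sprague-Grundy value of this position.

9

Heap A is a plain Nim heap of size 13, so its Grundy value is 13.
Build the Grundy sequence for heap B with g(k) = mex{g(k−s) : s ∈ {3, 4, 5}, s ≤ k}:
k:     0  1  2  3  4  5  6  7  8  9 10 11
g(k):  0  0  0  1  1  1  2  2  0  0  0  1
So g(11) = 1.
Heap C is a plain Nim heap of size 10, so its Grundy value is 10.
Heap D is a plain Nim heap of size 15, so its Grundy value is 15.
The value of a disjunctive sum is the nim-sum of the parts.
Combined value = 13 XOR 1 XOR 10 XOR 15 = 9.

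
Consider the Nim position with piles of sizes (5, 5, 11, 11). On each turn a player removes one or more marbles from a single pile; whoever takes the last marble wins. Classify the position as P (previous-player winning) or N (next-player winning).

P-position

Compute the nim-sum pairwise:
5 ^ 5 = 0
0 ^ 11 = 11
11 ^ 11 = 0
The nim-sum is 0, so this is a P-position: the player to move is in a losing position under optimal play.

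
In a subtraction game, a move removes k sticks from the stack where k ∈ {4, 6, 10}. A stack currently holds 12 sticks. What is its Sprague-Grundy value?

Build the Grundy sequence with g(k) = mex{g(k−s) : s ∈ {4, 6, 10}, s ≤ k}:
k:     0  1  2  3  4  5  6  7  8  9 10 11 12
g(k):  0  0  0  0  1  1  1  1  2  2  2  2  3
So g(12) = 3.

3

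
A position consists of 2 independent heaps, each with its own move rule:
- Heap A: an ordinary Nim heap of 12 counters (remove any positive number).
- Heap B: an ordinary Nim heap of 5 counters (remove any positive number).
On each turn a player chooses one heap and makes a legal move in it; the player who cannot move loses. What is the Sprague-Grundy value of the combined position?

Heap A is a plain Nim heap of size 12, so its Grundy value is 12.
Heap B is a plain Nim heap of size 5, so its Grundy value is 5.
The value of a disjunctive sum is the nim-sum of the parts.
Combined value = 12 ⊕ 5 = 9.

9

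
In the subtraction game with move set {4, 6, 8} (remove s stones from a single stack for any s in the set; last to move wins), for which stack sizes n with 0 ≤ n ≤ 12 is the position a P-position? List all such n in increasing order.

0, 1, 2, 3, 12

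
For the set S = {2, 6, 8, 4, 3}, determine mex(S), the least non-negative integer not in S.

0

0 is not in the set, so the mex is 0.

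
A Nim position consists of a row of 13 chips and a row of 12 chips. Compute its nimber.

1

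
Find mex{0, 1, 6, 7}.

2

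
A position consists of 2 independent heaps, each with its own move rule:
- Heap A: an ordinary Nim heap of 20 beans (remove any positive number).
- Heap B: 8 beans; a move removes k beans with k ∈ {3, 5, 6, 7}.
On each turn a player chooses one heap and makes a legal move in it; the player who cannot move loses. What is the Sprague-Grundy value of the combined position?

Heap A is a plain Nim heap of size 20, so its Grundy value is 20.
Build the Grundy sequence for heap B with g(k) = mex{g(k−s) : s ∈ {3, 5, 6, 7}, s ≤ k}:
k:     0  1  2  3  4  5  6  7  8
g(k):  0  0  0  1  1  1  2  2  2
So g(8) = 2.
The value of a disjunctive sum is the nim-sum of the parts.
Combined value = 20 XOR 2 = 22.

22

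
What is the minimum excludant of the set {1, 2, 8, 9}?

0

0 is not in the set, so the mex is 0.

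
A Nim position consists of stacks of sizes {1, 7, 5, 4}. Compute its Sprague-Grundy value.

7

Compute the nim-sum pairwise:
1 ^ 7 = 6
6 ^ 5 = 3
3 ^ 4 = 7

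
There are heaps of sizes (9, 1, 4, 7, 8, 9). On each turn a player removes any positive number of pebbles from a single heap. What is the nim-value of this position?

In binary:
  1001  (9)
  0001  (1)
  0100  (4)
  0111  (7)
  1000  (8)
  1001  (9)
  ----
  1010  (10)

10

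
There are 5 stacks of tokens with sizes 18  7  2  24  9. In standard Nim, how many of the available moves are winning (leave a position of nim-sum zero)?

1

Compute the nim-sum pairwise:
18 ^ 7 = 21
21 ^ 2 = 23
23 ^ 24 = 15
15 ^ 9 = 6
The overall nim-sum is X = 6. A stack of size p has a winning move iff p XOR X < p (reduce it to p XOR X).
  18: 18 XOR 6 = 20 ≥ 18 — no move.
  7: 7 XOR 6 = 1 < 7 — winning move (to 1).
  2: 2 XOR 6 = 4 ≥ 2 — no move.
  24: 24 XOR 6 = 30 ≥ 24 — no move.
  9: 9 XOR 6 = 15 ≥ 9 — no move.
That gives 1 winning move.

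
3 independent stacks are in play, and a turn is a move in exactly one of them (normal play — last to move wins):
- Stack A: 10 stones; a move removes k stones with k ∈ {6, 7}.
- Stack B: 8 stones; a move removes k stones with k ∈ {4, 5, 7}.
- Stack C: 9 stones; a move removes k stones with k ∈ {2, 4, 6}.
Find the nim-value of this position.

3

For stack A, compute g(0), g(1), … with moves {6, 7}:
g(0) = mex{} = 0
g(1) = mex{} = 0
g(2) = mex{} = 0
g(3) = mex{} = 0
g(4) = mex{} = 0
g(5) = mex{} = 0
g(6) = mex{0} = 1
g(7) = mex{0} = 1
g(8) = mex{0} = 1
g(9) = mex{0} = 1
g(10) = mex{0} = 1
So g(10) = 1.
Grundy values for stack B (subtraction set {4, 5, 7}):
g(0) = mex{} = 0
g(1) = mex{} = 0
g(2) = mex{} = 0
g(3) = mex{} = 0
g(4) = mex{0} = 1
g(5) = mex{0} = 1
g(6) = mex{0} = 1
g(7) = mex{0} = 1
g(8) = mex{0,1} = 2
So g(8) = 2.
Build the Grundy sequence for stack C with g(k) = mex{g(k−s) : s ∈ {2, 4, 6}, s ≤ k}:
g(0) = mex{} = 0
g(1) = mex{} = 0
g(2) = mex{0} = 1
g(3) = mex{0} = 1
g(4) = mex{0,1} = 2
g(5) = mex{0,1} = 2
g(6) = mex{0,1,2} = 3
g(7) = mex{0,1,2} = 3
g(8) = mex{1,2,3} = 0
g(9) = mex{1,2,3} = 0
So g(9) = 0.
The value of a disjunctive sum is the nim-sum of the parts.
Combined value = 1 ⊕ 2 ⊕ 0 = 3.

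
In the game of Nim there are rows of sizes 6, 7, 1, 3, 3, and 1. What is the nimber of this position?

1

Nim-sum: 6 ⊕ 7 ⊕ 1 ⊕ 3 ⊕ 3 ⊕ 1 = 1.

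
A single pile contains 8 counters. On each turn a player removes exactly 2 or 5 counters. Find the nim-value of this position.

0

Compute g(0), g(1), … for moves {2, 5}:
k:     0  1  2  3  4  5  6  7  8
g(k):  0  0  1  1  0  2  1  0  0
So g(8) = 0.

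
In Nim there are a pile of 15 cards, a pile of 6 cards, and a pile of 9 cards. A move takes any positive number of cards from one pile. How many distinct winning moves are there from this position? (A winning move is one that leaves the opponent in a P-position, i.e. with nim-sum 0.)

Compute the nim-sum pairwise:
15 ⊕ 6 = 9
9 ⊕ 9 = 0
The nim-sum is already 0, so every move leaves a nonzero nim-sum — there are no winning moves.

0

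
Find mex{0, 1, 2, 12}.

The values 0, 1, 2 are all present; 3 is the first non-negative integer missing from the set.

3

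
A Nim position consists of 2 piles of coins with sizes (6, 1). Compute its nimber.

Compute the nim-sum pairwise:
6 ⊕ 1 = 7

7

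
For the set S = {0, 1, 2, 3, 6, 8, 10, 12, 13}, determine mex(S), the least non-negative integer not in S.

The values 0, 1, 2, 3 are all present; 4 is the first non-negative integer missing from the set.

4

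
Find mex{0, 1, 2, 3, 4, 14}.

The values 0, 1, 2, 3, 4 are all present; 5 is the first non-negative integer missing from the set.

5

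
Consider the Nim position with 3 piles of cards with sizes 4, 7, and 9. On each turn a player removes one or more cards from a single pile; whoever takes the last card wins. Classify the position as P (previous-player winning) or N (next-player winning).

N-position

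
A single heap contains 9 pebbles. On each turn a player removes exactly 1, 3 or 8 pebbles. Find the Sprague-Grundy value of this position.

3

Grundy values for subtraction set {1, 3, 8}:
g(0) = mex{} = 0
g(1) = mex{0} = 1
g(2) = mex{1} = 0
g(3) = mex{0} = 1
g(4) = mex{1} = 0
g(5) = mex{0} = 1
g(6) = mex{1} = 0
g(7) = mex{0} = 1
g(8) = mex{0,1} = 2
g(9) = mex{0,1,2} = 3
So g(9) = 3.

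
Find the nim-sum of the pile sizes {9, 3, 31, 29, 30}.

22

Compute the nim-sum pairwise:
9 ⊕ 3 = 10
10 ⊕ 31 = 21
21 ⊕ 29 = 8
8 ⊕ 30 = 22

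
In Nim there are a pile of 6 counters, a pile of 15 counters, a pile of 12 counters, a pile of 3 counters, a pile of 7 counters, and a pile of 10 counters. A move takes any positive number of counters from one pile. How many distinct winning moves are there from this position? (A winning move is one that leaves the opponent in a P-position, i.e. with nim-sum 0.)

3

Write each in binary and XOR column by column:
  0110  (6)
  1111  (15)
  1100  (12)
  0011  (3)
  0111  (7)
  1010  (10)
  ----
  1011  (11)
The overall nim-sum is X = 11. A pile of size p has a winning move iff p XOR X < p (reduce it to p XOR X).
  6: 6 XOR 11 = 13 ≥ 6 — no move.
  15: 15 XOR 11 = 4 < 15 — winning move (to 4).
  12: 12 XOR 11 = 7 < 12 — winning move (to 7).
  3: 3 XOR 11 = 8 ≥ 3 — no move.
  7: 7 XOR 11 = 12 ≥ 7 — no move.
  10: 10 XOR 11 = 1 < 10 — winning move (to 1).
That gives 3 winning moves.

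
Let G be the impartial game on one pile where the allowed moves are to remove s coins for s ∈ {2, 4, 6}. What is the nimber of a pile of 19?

1

Build the Grundy sequence with g(k) = mex{g(k−s) : s ∈ {2, 4, 6}, s ≤ k}:
k:     0  1  2  3  4  5  6  7  8  9 10 11 12 13 14 15 16 17 18 19
g(k):  0  0  1  1  2  2  3  3  0  0  1  1  2  2  3  3  0  0  1  1
So g(19) = 1.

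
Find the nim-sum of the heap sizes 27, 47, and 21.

Nim-sum: 27 ^ 47 ^ 21 = 33.

33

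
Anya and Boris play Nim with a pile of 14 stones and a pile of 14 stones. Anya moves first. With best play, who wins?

Boris wins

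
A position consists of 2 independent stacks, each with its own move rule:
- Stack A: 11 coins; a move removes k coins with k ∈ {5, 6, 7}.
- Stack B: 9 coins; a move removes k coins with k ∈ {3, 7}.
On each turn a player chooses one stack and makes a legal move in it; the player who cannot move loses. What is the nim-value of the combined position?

For stack A, compute g(0), g(1), … with moves {5, 6, 7}:
g(0) = mex{} = 0
g(1) = mex{} = 0
g(2) = mex{} = 0
g(3) = mex{} = 0
g(4) = mex{} = 0
g(5) = mex{0} = 1
g(6) = mex{0} = 1
g(7) = mex{0} = 1
g(8) = mex{0} = 1
g(9) = mex{0} = 1
g(10) = mex{0,1} = 2
g(11) = mex{0,1} = 2
So g(11) = 2.
For stack B, compute g(0), g(1), … with moves {3, 7}:
k:     0  1  2  3  4  5  6  7  8  9
g(k):  0  0  0  1  1  1  0  2  2  1
So g(9) = 1.
By the Sprague-Grundy theorem, the Grundy value of a sum of independent games is the XOR of the component values.
Combined value = 2 XOR 1 = 3.

3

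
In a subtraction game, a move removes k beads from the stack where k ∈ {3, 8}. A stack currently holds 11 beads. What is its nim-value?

Grundy values for subtraction set {3, 8}:
k:     0  1  2  3  4  5  6  7  8  9 10 11
g(k):  0  0  0  1  1  1  0  0  2  1  1  0
So g(11) = 0.

0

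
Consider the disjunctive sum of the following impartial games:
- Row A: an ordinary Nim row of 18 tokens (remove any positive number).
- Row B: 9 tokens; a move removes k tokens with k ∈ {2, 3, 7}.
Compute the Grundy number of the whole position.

16

Row A is a plain Nim row of size 18, so its Grundy value is 18.
Build the Grundy sequence for row B with g(k) = mex{g(k−s) : s ∈ {2, 3, 7}, s ≤ k}:
g(0) = mex{} = 0
g(1) = mex{} = 0
g(2) = mex{0} = 1
g(3) = mex{0} = 1
g(4) = mex{0,1} = 2
g(5) = mex{1} = 0
g(6) = mex{1,2} = 0
g(7) = mex{0,2} = 1
g(8) = mex{0} = 1
g(9) = mex{0,1} = 2
So g(9) = 2.
The value of a disjunctive sum is the nim-sum of the parts.
Combined value = 18 ⊕ 2 = 16.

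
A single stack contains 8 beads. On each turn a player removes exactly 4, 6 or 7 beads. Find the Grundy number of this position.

2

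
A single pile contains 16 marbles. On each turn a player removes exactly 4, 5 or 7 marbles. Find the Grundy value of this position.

1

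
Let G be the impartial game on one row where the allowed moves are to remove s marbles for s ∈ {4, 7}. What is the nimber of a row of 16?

Compute g(0), g(1), … for moves {4, 7}:
k:     0  1  2  3  4  5  6  7  8  9 10 11 12 13 14 15 16
g(k):  0  0  0  0  1  1  1  1  2  2  2  0  0  0  0  1  1
So g(16) = 1.

1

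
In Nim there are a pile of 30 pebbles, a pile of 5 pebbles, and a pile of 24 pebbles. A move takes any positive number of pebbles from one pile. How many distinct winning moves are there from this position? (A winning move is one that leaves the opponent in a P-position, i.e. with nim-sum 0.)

Compute the nim-sum pairwise:
30 ⊕ 5 = 27
27 ⊕ 24 = 3
The overall nim-sum is X = 3. A pile of size p has a winning move iff p XOR X < p (reduce it to p XOR X).
  30: 30 XOR 3 = 29 < 30 — winning move (to 29).
  5: 5 XOR 3 = 6 ≥ 5 — no move.
  24: 24 XOR 3 = 27 ≥ 24 — no move.
That gives 1 winning move.

1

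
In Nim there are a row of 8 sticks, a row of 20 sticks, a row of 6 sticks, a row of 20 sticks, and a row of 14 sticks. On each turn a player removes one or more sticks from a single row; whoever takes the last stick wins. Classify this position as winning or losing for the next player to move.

Losing position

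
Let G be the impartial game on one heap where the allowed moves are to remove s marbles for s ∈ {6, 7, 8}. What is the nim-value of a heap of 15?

Grundy values for subtraction set {6, 7, 8}:
k:     0  1  2  3  4  5  6  7  8  9 10 11 12 13 14 15
g(k):  0  0  0  0  0  0  1  1  1  1  1  1  2  2  0  0
So g(15) = 0.

0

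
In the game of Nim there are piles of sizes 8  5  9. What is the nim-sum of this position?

Nim-sum: 8 XOR 5 XOR 9 = 4.

4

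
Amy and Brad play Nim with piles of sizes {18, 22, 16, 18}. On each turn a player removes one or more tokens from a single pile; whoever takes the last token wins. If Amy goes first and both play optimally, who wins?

In binary:
  10010  (18)
  10110  (22)
  10000  (16)
  10010  (18)
  -----
  00110  (6)
The nim-sum is 6 ≠ 0, so this is an N-position: the player to move can win; Amy has a winning move.

Amy wins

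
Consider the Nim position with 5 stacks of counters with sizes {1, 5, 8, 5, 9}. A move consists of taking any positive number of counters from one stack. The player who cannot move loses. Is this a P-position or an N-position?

Bitwise XOR of the heap sizes:
  0001  (1)
  0101  (5)
  1000  (8)
  0101  (5)
  1001  (9)
  ----
  0000  (0)
The nim-sum is 0, so this is a P-position: the player to move is in a losing position under optimal play.

P-position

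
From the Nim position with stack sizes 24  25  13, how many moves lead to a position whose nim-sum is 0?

Bitwise XOR of the heap sizes:
  11000  (24)
  11001  (25)
  01101  (13)
  -----
  01100  (12)
The overall nim-sum is X = 12. A stack of size p has a winning move iff p XOR X < p (reduce it to p XOR X).
  24: 24 XOR 12 = 20 < 24 — winning move (to 20).
  25: 25 XOR 12 = 21 < 25 — winning move (to 21).
  13: 13 XOR 12 = 1 < 13 — winning move (to 1).
That gives 3 winning moves.

3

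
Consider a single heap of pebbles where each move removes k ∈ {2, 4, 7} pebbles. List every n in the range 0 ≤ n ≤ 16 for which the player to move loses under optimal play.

Compute g(0), g(1), … for moves {2, 4, 7}:
k:     0  1  2  3  4  5  6  7  8  9 10 11 12 13 14 15 16
g(k):  0  0  1  1  2  2  0  3  1  0  2  1  0  2  1  0  2
The P-positions (g = 0) in 0..16 are 0, 1, 6, 9, 12, 15.

0, 1, 6, 9, 12, 15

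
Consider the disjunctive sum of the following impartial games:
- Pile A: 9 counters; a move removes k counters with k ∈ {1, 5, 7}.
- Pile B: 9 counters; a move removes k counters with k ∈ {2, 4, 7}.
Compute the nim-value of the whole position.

1

Grundy values for pile A (subtraction set {1, 5, 7}):
k:     0  1  2  3  4  5  6  7  8  9
g(k):  0  1  0  1  0  1  0  1  0  1
So g(9) = 1.
Grundy values for pile B (subtraction set {2, 4, 7}):
k:     0  1  2  3  4  5  6  7  8  9
g(k):  0  0  1  1  2  2  0  3  1  0
So g(9) = 0.
By the Sprague-Grundy theorem, the Grundy value of a sum of independent games is the XOR of the component values.
Combined value = 1 ⊕ 0 = 1.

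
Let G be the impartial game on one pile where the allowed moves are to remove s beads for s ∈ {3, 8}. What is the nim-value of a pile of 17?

Grundy values for subtraction set {3, 8}:
k:     0  1  2  3  4  5  6  7  8  9 10 11 12 13 14 15 16 17
g(k):  0  0  0  1  1  1  0  0  2  1  1  0  0  0  1  1  1  0
So g(17) = 0.

0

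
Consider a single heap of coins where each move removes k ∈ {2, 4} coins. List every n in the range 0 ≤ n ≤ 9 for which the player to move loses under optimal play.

0, 1, 6, 7

Compute g(0), g(1), … for moves {2, 4}:
g(0) = mex{} = 0
g(1) = mex{} = 0
g(2) = mex{0} = 1
g(3) = mex{0} = 1
g(4) = mex{0,1} = 2
g(5) = mex{0,1} = 2
g(6) = mex{1,2} = 0
g(7) = mex{1,2} = 0
g(8) = mex{0,2} = 1
g(9) = mex{0,2} = 1
The P-positions (g = 0) in 0..9 are 0, 1, 6, 7.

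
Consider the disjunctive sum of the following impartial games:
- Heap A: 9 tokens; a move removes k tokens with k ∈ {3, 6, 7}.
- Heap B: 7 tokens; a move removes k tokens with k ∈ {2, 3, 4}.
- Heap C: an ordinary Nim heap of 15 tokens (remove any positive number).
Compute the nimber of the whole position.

12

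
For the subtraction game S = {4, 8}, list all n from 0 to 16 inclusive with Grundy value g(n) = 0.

0, 1, 2, 3, 12, 13, 14, 15

Build the Grundy sequence with g(k) = mex{g(k−s) : s ∈ {4, 8}, s ≤ k}:
k:     0  1  2  3  4  5  6  7  8  9 10 11 12 13 14 15 16
g(k):  0  0  0  0  1  1  1  1  2  2  2  2  0  0  0  0  1
The P-positions (g = 0) in 0..16 are 0, 1, 2, 3, 12, 13, 14, 15.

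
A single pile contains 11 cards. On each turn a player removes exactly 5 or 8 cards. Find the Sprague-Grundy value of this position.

2

Grundy values for subtraction set {5, 8}:
k:     0  1  2  3  4  5  6  7  8  9 10 11
g(k):  0  0  0  0  0  1  1  1  1  1  2  2
So g(11) = 2.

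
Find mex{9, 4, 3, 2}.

0

0 is not in the set, so the mex is 0.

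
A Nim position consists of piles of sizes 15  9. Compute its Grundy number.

6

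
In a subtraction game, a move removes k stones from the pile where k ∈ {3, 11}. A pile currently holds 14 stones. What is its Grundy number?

0

Grundy values for subtraction set {3, 11}:
k:     0  1  2  3  4  5  6  7  8  9 10 11 12 13 14
g(k):  0  0  0  1  1  1  0  0  0  1  1  1  2  2  0
So g(14) = 0.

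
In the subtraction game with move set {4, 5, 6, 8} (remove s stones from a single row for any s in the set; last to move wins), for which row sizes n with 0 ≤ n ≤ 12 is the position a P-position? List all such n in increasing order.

0, 1, 2, 3, 12

Grundy values for subtraction set {4, 5, 6, 8}:
g(0) = mex{} = 0
g(1) = mex{} = 0
g(2) = mex{} = 0
g(3) = mex{} = 0
g(4) = mex{0} = 1
g(5) = mex{0} = 1
g(6) = mex{0} = 1
g(7) = mex{0} = 1
g(8) = mex{0,1} = 2
g(9) = mex{0,1} = 2
g(10) = mex{0,1} = 2
g(11) = mex{0,1} = 2
g(12) = mex{1,2} = 0
The P-positions (g = 0) in 0..12 are 0, 1, 2, 3, 12.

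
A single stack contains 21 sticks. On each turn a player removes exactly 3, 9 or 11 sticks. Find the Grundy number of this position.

0

Compute g(0), g(1), … for moves {3, 9, 11}:
k:     0  1  2  3  4  5  6  7  8  9 10 11 12 13 14 15 16 17 18 19 20 21
g(k):  0  0  0  1  1  1  0  0  0  1  1  1  2  2  0  3  3  1  2  2  0  0
So g(21) = 0.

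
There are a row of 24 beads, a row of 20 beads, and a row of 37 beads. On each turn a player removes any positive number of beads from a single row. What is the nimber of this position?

41

Nim-sum: 24 ⊕ 20 ⊕ 37 = 41.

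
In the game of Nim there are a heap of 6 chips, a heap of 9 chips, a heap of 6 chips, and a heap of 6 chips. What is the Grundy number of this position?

15

Nim-sum: 6 ⊕ 9 ⊕ 6 ⊕ 6 = 15.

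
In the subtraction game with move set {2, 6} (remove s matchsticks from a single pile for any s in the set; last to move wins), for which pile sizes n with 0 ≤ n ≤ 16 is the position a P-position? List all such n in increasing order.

0, 1, 4, 5, 8, 9, 12, 13, 16

Grundy values for subtraction set {2, 6}:
k:     0  1  2  3  4  5  6  7  8  9 10 11 12 13 14 15 16
g(k):  0  0  1  1  0  0  1  1  0  0  1  1  0  0  1  1  0
The P-positions (g = 0) in 0..16 are 0, 1, 4, 5, 8, 9, 12, 13, 16.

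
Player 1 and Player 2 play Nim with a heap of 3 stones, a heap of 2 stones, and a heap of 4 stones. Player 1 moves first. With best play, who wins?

Player 1 wins

In binary:
  011  (3)
  010  (2)
  100  (4)
  ---
  101  (5)
The nim-sum is 5 ≠ 0, so this is an N-position: the player to move can win; Player 1 has a winning move.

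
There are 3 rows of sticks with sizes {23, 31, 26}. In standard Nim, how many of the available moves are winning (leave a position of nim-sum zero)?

3

Nim-sum: 23 ^ 31 ^ 26 = 18.
The overall nim-sum is X = 18. A row of size p has a winning move iff p XOR X < p (reduce it to p XOR X).
  23: 23 XOR 18 = 5 < 23 — winning move (to 5).
  31: 31 XOR 18 = 13 < 31 — winning move (to 13).
  26: 26 XOR 18 = 8 < 26 — winning move (to 8).
That gives 3 winning moves.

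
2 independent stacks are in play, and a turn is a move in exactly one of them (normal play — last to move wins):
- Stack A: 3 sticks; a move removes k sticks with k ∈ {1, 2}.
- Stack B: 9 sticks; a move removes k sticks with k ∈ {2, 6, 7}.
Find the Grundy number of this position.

0

For stack A, compute g(0), g(1), … with moves {1, 2}:
g(0) = mex{} = 0
g(1) = mex{0} = 1
g(2) = mex{0,1} = 2
g(3) = mex{1,2} = 0
So g(3) = 0.
Build the Grundy sequence for stack B with g(k) = mex{g(k−s) : s ∈ {2, 6, 7}, s ≤ k}:
g(0) = mex{} = 0
g(1) = mex{} = 0
g(2) = mex{0} = 1
g(3) = mex{0} = 1
g(4) = mex{1} = 0
g(5) = mex{1} = 0
g(6) = mex{0} = 1
g(7) = mex{0} = 1
g(8) = mex{0,1} = 2
g(9) = mex{1} = 0
So g(9) = 0.
The value of a disjunctive sum is the nim-sum of the parts.
Combined value = 0 ⊕ 0 = 0.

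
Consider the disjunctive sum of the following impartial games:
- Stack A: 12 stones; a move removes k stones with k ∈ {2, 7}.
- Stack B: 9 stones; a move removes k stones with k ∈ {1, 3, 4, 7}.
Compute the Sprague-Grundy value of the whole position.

0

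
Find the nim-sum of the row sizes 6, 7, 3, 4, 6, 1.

Nim-sum: 6 XOR 7 XOR 3 XOR 4 XOR 6 XOR 1 = 1.

1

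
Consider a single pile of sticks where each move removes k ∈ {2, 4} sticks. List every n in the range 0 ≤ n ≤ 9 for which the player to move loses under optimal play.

0, 1, 6, 7

Compute g(0), g(1), … for moves {2, 4}:
g(0) = mex{} = 0
g(1) = mex{} = 0
g(2) = mex{0} = 1
g(3) = mex{0} = 1
g(4) = mex{0,1} = 2
g(5) = mex{0,1} = 2
g(6) = mex{1,2} = 0
g(7) = mex{1,2} = 0
g(8) = mex{0,2} = 1
g(9) = mex{0,2} = 1
The P-positions (g = 0) in 0..9 are 0, 1, 6, 7.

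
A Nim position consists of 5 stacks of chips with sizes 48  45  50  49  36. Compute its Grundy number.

58

Compute the nim-sum pairwise:
48 ⊕ 45 = 29
29 ⊕ 50 = 47
47 ⊕ 49 = 30
30 ⊕ 36 = 58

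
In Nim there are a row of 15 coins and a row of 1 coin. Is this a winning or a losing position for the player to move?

Winning position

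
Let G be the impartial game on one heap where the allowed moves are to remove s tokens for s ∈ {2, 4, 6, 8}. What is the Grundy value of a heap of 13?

Grundy values for subtraction set {2, 4, 6, 8}:
g(0) = mex{} = 0
g(1) = mex{} = 0
g(2) = mex{0} = 1
g(3) = mex{0} = 1
g(4) = mex{0,1} = 2
g(5) = mex{0,1} = 2
g(6) = mex{0,1,2} = 3
g(7) = mex{0,1,2} = 3
g(8) = mex{0,1,2,3} = 4
g(9) = mex{0,1,2,3} = 4
g(10) = mex{1,2,3,4} = 0
g(11) = mex{1,2,3,4} = 0
g(12) = mex{0,2,3,4} = 1
g(13) = mex{0,2,3,4} = 1
So g(13) = 1.

1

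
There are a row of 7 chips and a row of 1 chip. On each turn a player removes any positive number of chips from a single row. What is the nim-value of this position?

Nim-sum: 7 ^ 1 = 6.

6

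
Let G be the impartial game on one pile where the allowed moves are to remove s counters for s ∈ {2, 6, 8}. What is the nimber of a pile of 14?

0

Grundy values for subtraction set {2, 6, 8}:
g(0) = mex{} = 0
g(1) = mex{} = 0
g(2) = mex{0} = 1
g(3) = mex{0} = 1
g(4) = mex{1} = 0
g(5) = mex{1} = 0
g(6) = mex{0} = 1
g(7) = mex{0} = 1
g(8) = mex{0,1} = 2
g(9) = mex{0,1} = 2
g(10) = mex{0,1,2} = 3
g(11) = mex{0,1,2} = 3
g(12) = mex{0,1,3} = 2
g(13) = mex{0,1,3} = 2
g(14) = mex{1,2} = 0
So g(14) = 0.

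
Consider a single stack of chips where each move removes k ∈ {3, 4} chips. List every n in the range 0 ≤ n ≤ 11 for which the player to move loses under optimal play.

Compute g(0), g(1), … for moves {3, 4}:
g(0) = mex{} = 0
g(1) = mex{} = 0
g(2) = mex{} = 0
g(3) = mex{0} = 1
g(4) = mex{0} = 1
g(5) = mex{0} = 1
g(6) = mex{0,1} = 2
g(7) = mex{1} = 0
g(8) = mex{1} = 0
g(9) = mex{1,2} = 0
g(10) = mex{0,2} = 1
g(11) = mex{0} = 1
The P-positions (g = 0) in 0..11 are 0, 1, 2, 7, 8, 9.

0, 1, 2, 7, 8, 9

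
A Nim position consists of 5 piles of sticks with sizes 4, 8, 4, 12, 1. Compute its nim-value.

Nim-sum: 4 ⊕ 8 ⊕ 4 ⊕ 12 ⊕ 1 = 5.

5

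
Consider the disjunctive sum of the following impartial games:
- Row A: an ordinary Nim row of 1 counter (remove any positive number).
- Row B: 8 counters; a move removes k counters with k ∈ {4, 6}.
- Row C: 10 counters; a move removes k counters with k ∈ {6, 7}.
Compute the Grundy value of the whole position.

2

Row A is a plain Nim row of size 1, so its Grundy value is 1.
Grundy values for row B (subtraction set {4, 6}):
g(0) = mex{} = 0
g(1) = mex{} = 0
g(2) = mex{} = 0
g(3) = mex{} = 0
g(4) = mex{0} = 1
g(5) = mex{0} = 1
g(6) = mex{0} = 1
g(7) = mex{0} = 1
g(8) = mex{0,1} = 2
So g(8) = 2.
For row C, compute g(0), g(1), … with moves {6, 7}:
k:     0  1  2  3  4  5  6  7  8  9 10
g(k):  0  0  0  0  0  0  1  1  1  1  1
So g(10) = 1.
The value of a disjunctive sum is the nim-sum of the parts.
Combined value = 1 ⊕ 2 ⊕ 1 = 2.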